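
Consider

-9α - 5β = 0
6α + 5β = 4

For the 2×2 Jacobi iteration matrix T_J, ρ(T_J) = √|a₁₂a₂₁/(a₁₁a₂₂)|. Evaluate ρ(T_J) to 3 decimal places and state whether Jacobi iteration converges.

0.816

a₁₂a₂₁/(a₁₁a₂₂) = (-5)·(6) / ((-9)·(5)) = 0.666667
ρ = √|0.666667| = √0.666667 = 0.816
ρ < 1, so Jacobi converges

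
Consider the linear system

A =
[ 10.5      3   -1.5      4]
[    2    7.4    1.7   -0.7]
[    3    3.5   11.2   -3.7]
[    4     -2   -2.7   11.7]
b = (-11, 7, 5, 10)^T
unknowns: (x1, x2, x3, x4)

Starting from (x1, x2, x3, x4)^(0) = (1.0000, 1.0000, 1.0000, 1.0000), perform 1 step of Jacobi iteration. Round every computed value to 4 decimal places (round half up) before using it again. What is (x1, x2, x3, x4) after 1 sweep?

Iteration 1:
  x1 = (-11 - (3)·1.0000 - (-1.5)·1.0000 - (4)·1.0000) / (10.5) = -1.5714
  x2 = (7 - (2)·1.0000 - (1.7)·1.0000 - (-0.7)·1.0000) / (7.4) = 0.5405
  x3 = (5 - (3)·1.0000 - (3.5)·1.0000 - (-3.7)·1.0000) / (11.2) = 0.1964
  x4 = (10 - (4)·1.0000 - (-2)·1.0000 - (-2.7)·1.0000) / (11.7) = 0.9145

(-1.5714, 0.5405, 0.1964, 0.9145)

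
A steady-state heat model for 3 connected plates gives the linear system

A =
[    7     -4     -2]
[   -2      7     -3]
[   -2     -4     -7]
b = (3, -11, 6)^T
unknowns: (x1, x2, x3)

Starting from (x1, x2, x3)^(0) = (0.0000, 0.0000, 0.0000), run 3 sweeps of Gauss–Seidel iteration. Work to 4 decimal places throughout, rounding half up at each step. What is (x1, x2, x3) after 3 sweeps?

(-0.4997, -1.5956, 0.1974)

Iteration 1:
  x1 = (3 - (-4)·0.0000 - (-2)·0.0000) / (7) = 0.4286
  x2 = (-11 - (-2)·0.4286 - (-3)·0.0000) / (7) = -1.4490
  x3 = (6 - (-2)·0.4286 - (-4)·-1.4490) / (-7) = -0.1516
Iteration 2:
  x1 = (3 - (-4)·-1.4490 - (-2)·-0.1516) / (7) = -0.4427
  x2 = (-11 - (-2)·-0.4427 - (-3)·-0.1516) / (7) = -1.7629
  x3 = (6 - (-2)·-0.4427 - (-4)·-1.7629) / (-7) = 0.2767
Iteration 3:
  x1 = (3 - (-4)·-1.7629 - (-2)·0.2767) / (7) = -0.4997
  x2 = (-11 - (-2)·-0.4997 - (-3)·0.2767) / (7) = -1.5956
  x3 = (6 - (-2)·-0.4997 - (-4)·-1.5956) / (-7) = 0.1974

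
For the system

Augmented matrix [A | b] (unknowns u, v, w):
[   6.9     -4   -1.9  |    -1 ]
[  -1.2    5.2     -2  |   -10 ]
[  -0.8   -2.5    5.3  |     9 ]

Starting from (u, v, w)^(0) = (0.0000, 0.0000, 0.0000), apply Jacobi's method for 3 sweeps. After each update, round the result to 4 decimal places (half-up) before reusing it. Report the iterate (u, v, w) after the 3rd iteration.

Iteration 1:
  u = (-1 - (-4)·0.0000 - (-1.9)·0.0000) / (6.9) = -0.1449
  v = (-10 - (-1.2)·0.0000 - (-2)·0.0000) / (5.2) = -1.9231
  w = (9 - (-0.8)·0.0000 - (-2.5)·0.0000) / (5.3) = 1.6981
Iteration 2:
  u = (-1 - (-4)·-1.9231 - (-1.9)·1.6981) / (6.9) = -0.7922
  v = (-10 - (-1.2)·-0.1449 - (-2)·1.6981) / (5.2) = -1.3034
  w = (9 - (-0.8)·-0.1449 - (-2.5)·-1.9231) / (5.3) = 0.7691
Iteration 3:
  u = (-1 - (-4)·-1.3034 - (-1.9)·0.7691) / (6.9) = -0.6887
  v = (-10 - (-1.2)·-0.7922 - (-2)·0.7691) / (5.2) = -1.8101
  w = (9 - (-0.8)·-0.7922 - (-2.5)·-1.3034) / (5.3) = 0.9637

(-0.6887, -1.8101, 0.9637)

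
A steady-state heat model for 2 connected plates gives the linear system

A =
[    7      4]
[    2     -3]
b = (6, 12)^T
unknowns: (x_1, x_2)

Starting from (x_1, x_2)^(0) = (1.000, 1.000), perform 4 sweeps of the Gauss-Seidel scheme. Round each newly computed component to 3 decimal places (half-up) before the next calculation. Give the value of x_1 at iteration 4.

2.386

Iteration 1:
  x_1 = (6 - (4)·1.000) / (7) = 0.286
  x_2 = (12 - (2)·0.286) / (-3) = -3.809
Iteration 2:
  x_1 = (6 - (4)·-3.809) / (7) = 3.034
  x_2 = (12 - (2)·3.034) / (-3) = -1.977
Iteration 3:
  x_1 = (6 - (4)·-1.977) / (7) = 1.987
  x_2 = (12 - (2)·1.987) / (-3) = -2.675
Iteration 4:
  x_1 = (6 - (4)·-2.675) / (7) = 2.386
  x_2 = (12 - (2)·2.386) / (-3) = -2.409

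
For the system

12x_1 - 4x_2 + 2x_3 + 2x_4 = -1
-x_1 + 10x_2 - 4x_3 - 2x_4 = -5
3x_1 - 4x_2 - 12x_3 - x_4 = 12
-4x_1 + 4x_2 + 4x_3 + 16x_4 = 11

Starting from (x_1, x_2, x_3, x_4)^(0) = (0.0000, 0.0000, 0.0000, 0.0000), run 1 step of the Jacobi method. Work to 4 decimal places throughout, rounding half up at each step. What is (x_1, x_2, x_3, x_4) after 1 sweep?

(-0.0833, -0.5000, -1.0000, 0.6875)

Iteration 1:
  x_1 = (-1 - (-4)·0.0000 - (2)·0.0000 - (2)·0.0000) / (12) = -0.0833
  x_2 = (-5 - (-1)·0.0000 - (-4)·0.0000 - (-2)·0.0000) / (10) = -0.5000
  x_3 = (12 - (3)·0.0000 - (-4)·0.0000 - (-1)·0.0000) / (-12) = -1.0000
  x_4 = (11 - (-4)·0.0000 - (4)·0.0000 - (4)·0.0000) / (16) = 0.6875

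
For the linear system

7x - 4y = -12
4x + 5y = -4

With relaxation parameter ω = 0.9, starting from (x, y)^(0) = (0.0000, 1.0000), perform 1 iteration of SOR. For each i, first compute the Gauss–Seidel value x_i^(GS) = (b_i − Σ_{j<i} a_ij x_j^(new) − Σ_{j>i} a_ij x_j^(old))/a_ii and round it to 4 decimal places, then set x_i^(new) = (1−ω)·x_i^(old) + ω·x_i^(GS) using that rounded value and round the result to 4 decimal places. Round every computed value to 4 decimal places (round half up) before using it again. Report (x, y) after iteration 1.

Iteration 1:
  x: GS value = (-12 - (-4)·1.0000) / (7) = -1.1429;  x ← (1−ω)·0.0000 + ω·-1.1429 = -1.0286
  y: GS value = (-4 - (4)·-1.0286) / (5) = 0.0229;  y ← (1−ω)·1.0000 + ω·0.0229 = 0.1206

(-1.0286, 0.1206)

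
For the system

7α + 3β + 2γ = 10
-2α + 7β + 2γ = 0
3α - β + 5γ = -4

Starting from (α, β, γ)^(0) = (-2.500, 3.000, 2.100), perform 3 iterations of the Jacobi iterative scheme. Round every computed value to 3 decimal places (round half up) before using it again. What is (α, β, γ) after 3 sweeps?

Iteration 1:
  α = (10 - (3)·3.000 - (2)·2.100) / (7) = -0.457
  β = (0 - (-2)·-2.500 - (2)·2.100) / (7) = -1.314
  γ = (-4 - (3)·-2.500 - (-1)·3.000) / (5) = 1.300
Iteration 2:
  α = (10 - (3)·-1.314 - (2)·1.300) / (7) = 1.620
  β = (0 - (-2)·-0.457 - (2)·1.300) / (7) = -0.502
  γ = (-4 - (3)·-0.457 - (-1)·-1.314) / (5) = -0.789
Iteration 3:
  α = (10 - (3)·-0.502 - (2)·-0.789) / (7) = 1.869
  β = (0 - (-2)·1.620 - (2)·-0.789) / (7) = 0.688
  γ = (-4 - (3)·1.620 - (-1)·-0.502) / (5) = -1.872

(1.869, 0.688, -1.872)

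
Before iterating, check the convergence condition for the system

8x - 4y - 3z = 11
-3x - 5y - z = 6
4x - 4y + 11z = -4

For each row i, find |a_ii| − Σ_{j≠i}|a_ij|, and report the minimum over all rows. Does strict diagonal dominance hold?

1

row 1: |8| − (4+3) = 1
row 2: |-5| − (3+1) = 1
row 3: |11| − (4+4) = 3
minimum over rows = 1 → strictly diagonally dominant (convergence guaranteed)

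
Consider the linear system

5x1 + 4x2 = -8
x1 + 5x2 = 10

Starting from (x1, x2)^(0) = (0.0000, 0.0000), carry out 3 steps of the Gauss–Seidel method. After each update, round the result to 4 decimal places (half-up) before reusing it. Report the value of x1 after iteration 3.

-3.7530

Iteration 1:
  x1 = (-8 - (4)·0.0000) / (5) = -1.6000
  x2 = (10 - (1)·-1.6000) / (5) = 2.3200
Iteration 2:
  x1 = (-8 - (4)·2.3200) / (5) = -3.4560
  x2 = (10 - (1)·-3.4560) / (5) = 2.6912
Iteration 3:
  x1 = (-8 - (4)·2.6912) / (5) = -3.7530
  x2 = (10 - (1)·-3.7530) / (5) = 2.7506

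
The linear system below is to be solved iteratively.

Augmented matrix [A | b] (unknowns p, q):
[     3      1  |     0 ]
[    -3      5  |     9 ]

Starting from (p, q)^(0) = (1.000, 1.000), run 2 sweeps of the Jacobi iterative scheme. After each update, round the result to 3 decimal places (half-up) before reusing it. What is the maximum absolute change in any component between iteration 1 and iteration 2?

0.800

Iteration 1:
  p = (0 - (1)·1.000) / (3) = -0.333
  q = (9 - (-3)·1.000) / (5) = 2.400
Iteration 2:
  p = (0 - (1)·2.400) / (3) = -0.800
  q = (9 - (-3)·-0.333) / (5) = 1.600
Change: (-0.467, -0.800) → max |·| = 0.800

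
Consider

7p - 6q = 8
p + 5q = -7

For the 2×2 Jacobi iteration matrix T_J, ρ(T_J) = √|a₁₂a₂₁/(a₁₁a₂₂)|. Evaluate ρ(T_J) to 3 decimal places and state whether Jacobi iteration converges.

a₁₂a₂₁/(a₁₁a₂₂) = (-6)·(1) / ((7)·(5)) = -0.171429
ρ = √|-0.171429| = √0.171429 = 0.414
ρ < 1, so Jacobi converges

0.414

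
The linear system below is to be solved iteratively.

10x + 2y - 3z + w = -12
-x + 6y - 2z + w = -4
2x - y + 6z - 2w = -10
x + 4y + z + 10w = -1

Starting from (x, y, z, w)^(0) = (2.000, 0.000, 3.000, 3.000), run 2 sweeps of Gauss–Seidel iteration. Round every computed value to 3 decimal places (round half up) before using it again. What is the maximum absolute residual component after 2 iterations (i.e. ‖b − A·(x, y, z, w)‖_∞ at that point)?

Iteration 1:
  x = (-12 - (2)·0.000 - (-3)·3.000 - (1)·3.000) / (10) = -0.600
  y = (-4 - (-1)·-0.600 - (-2)·3.000 - (1)·3.000) / (6) = -0.267
  z = (-10 - (2)·-0.600 - (-1)·-0.267 - (-2)·3.000) / (6) = -0.511
  w = (-1 - (1)·-0.600 - (4)·-0.267 - (1)·-0.511) / (10) = 0.118
Iteration 2:
  x = (-12 - (2)·-0.267 - (-3)·-0.511 - (1)·0.118) / (10) = -1.312
  y = (-4 - (-1)·-1.312 - (-2)·-0.511 - (1)·0.118) / (6) = -1.075
  z = (-10 - (2)·-1.312 - (-1)·-1.075 - (-2)·0.118) / (6) = -1.369
  w = (-1 - (1)·-1.312 - (4)·-1.075 - (1)·-1.369) / (10) = 0.598
Residual b − A·x = (-1.435, -2.198, 0.959, 0.001); ∞-norm = 2.198

2.198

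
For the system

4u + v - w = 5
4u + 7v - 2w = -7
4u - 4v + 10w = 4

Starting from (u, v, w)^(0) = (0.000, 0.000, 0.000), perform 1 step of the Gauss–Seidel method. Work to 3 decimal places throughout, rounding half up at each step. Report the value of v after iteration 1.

Iteration 1:
  u = (5 - (1)·0.000 - (-1)·0.000) / (4) = 1.250
  v = (-7 - (4)·1.250 - (-2)·0.000) / (7) = -1.714
  w = (4 - (4)·1.250 - (-4)·-1.714) / (10) = -0.786

-1.714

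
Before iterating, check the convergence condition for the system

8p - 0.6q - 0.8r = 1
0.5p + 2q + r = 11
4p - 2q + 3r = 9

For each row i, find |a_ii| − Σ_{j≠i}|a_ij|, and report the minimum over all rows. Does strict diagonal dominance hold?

row 1: |8| − (0.6+0.8) = 6.6
row 2: |2| − (0.5+1) = 0.5
row 3: |3| − (4+2) = -3
minimum over rows = -3 → not strictly diagonally dominant

-3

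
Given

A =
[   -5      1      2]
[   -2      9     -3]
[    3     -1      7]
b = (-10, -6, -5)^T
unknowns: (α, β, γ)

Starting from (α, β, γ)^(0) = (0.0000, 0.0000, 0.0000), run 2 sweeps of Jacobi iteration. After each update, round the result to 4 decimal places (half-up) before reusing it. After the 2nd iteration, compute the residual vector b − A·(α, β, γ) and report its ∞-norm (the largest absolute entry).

3.6956

Iteration 1:
  α = (-10 - (1)·0.0000 - (2)·0.0000) / (-5) = 2.0000
  β = (-6 - (-2)·0.0000 - (-3)·0.0000) / (9) = -0.6667
  γ = (-5 - (3)·0.0000 - (-1)·0.0000) / (7) = -0.7143
Iteration 2:
  α = (-10 - (1)·-0.6667 - (2)·-0.7143) / (-5) = 1.5809
  β = (-6 - (-2)·2.0000 - (-3)·-0.7143) / (9) = -0.4603
  γ = (-5 - (3)·2.0000 - (-1)·-0.6667) / (7) = -1.6667
Residual b − A·x = (1.6982, -3.6956, 1.4639); ∞-norm = 3.6956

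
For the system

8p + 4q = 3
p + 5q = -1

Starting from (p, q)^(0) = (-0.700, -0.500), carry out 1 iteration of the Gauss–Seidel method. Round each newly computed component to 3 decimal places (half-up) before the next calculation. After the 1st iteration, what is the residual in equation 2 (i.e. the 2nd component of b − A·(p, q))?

Iteration 1:
  p = (3 - (4)·-0.500) / (8) = 0.625
  q = (-1 - (1)·0.625) / (5) = -0.325
Residual b − A·x = (-0.700, 0.000)

0.000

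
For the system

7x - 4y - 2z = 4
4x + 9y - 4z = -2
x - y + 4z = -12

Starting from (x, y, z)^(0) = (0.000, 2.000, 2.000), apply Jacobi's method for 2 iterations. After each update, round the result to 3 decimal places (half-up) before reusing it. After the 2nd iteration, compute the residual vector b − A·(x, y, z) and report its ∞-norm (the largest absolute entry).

13.872

Iteration 1:
  x = (4 - (-4)·2.000 - (-2)·2.000) / (7) = 2.286
  y = (-2 - (4)·0.000 - (-4)·2.000) / (9) = 0.667
  z = (-12 - (1)·0.000 - (-1)·2.000) / (4) = -2.500
Iteration 2:
  x = (4 - (-4)·0.667 - (-2)·-2.500) / (7) = 0.238
  y = (-2 - (4)·2.286 - (-4)·-2.500) / (9) = -2.349
  z = (-12 - (1)·2.286 - (-1)·0.667) / (4) = -3.405
Residual b − A·x = (-13.872, 4.569, -0.967); ∞-norm = 13.872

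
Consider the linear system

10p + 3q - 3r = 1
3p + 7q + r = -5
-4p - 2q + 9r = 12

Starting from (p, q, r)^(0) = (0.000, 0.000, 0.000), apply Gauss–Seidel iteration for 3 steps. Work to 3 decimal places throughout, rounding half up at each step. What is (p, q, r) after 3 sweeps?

Iteration 1:
  p = (1 - (3)·0.000 - (-3)·0.000) / (10) = 0.100
  q = (-5 - (3)·0.100 - (1)·0.000) / (7) = -0.757
  r = (12 - (-4)·0.100 - (-2)·-0.757) / (9) = 1.210
Iteration 2:
  p = (1 - (3)·-0.757 - (-3)·1.210) / (10) = 0.690
  q = (-5 - (3)·0.690 - (1)·1.210) / (7) = -1.183
  r = (12 - (-4)·0.690 - (-2)·-1.183) / (9) = 1.377
Iteration 3:
  p = (1 - (3)·-1.183 - (-3)·1.377) / (10) = 0.868
  q = (-5 - (3)·0.868 - (1)·1.377) / (7) = -1.283
  r = (12 - (-4)·0.868 - (-2)·-1.283) / (9) = 1.434

(0.868, -1.283, 1.434)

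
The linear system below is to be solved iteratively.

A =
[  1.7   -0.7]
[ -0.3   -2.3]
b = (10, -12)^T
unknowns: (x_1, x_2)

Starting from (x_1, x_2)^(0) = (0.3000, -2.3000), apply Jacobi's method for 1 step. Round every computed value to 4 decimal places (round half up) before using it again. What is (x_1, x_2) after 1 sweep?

Iteration 1:
  x_1 = (10 - (-0.7)·-2.3000) / (1.7) = 4.9353
  x_2 = (-12 - (-0.3)·0.3000) / (-2.3) = 5.1783

(4.9353, 5.1783)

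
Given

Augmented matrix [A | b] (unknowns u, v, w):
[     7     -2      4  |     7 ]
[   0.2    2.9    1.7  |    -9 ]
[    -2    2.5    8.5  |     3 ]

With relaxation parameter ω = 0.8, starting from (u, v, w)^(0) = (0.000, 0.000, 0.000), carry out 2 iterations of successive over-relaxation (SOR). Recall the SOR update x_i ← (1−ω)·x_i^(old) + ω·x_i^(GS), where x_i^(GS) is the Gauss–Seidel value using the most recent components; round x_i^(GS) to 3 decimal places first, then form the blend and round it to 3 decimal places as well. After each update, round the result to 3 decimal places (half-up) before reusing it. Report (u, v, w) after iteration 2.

Iteration 1:
  u: GS value = (7 - (-2)·0.000 - (4)·0.000) / (7) = 1.000;  u ← (1−ω)·0.000 + ω·1.000 = 0.800
  v: GS value = (-9 - (0.2)·0.800 - (1.7)·0.000) / (2.9) = -3.159;  v ← (1−ω)·0.000 + ω·-3.159 = -2.527
  w: GS value = (3 - (-2)·0.800 - (2.5)·-2.527) / (8.5) = 1.284;  w ← (1−ω)·0.000 + ω·1.284 = 1.027
Iteration 2:
  u: GS value = (7 - (-2)·-2.527 - (4)·1.027) / (7) = -0.309;  u ← (1−ω)·0.800 + ω·-0.309 = -0.087
  v: GS value = (-9 - (0.2)·-0.087 - (1.7)·1.027) / (2.9) = -3.699;  v ← (1−ω)·-2.527 + ω·-3.699 = -3.465
  w: GS value = (3 - (-2)·-0.087 - (2.5)·-3.465) / (8.5) = 1.352;  w ← (1−ω)·1.027 + ω·1.352 = 1.287

(-0.087, -3.465, 1.287)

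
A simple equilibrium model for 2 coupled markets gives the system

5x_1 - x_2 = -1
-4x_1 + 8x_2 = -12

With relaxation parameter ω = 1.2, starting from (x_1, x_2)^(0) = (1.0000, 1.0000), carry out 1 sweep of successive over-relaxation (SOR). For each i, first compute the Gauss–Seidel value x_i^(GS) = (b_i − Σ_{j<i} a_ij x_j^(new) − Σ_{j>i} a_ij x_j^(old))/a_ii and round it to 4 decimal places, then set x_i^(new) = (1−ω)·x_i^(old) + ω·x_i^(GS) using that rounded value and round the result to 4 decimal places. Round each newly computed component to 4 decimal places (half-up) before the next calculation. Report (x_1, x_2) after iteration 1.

(-0.2000, -2.1200)

Iteration 1:
  x_1: GS value = (-1 - (-1)·1.0000) / (5) = 0.0000;  x_1 ← (1−ω)·1.0000 + ω·0.0000 = -0.2000
  x_2: GS value = (-12 - (-4)·-0.2000) / (8) = -1.6000;  x_2 ← (1−ω)·1.0000 + ω·-1.6000 = -2.1200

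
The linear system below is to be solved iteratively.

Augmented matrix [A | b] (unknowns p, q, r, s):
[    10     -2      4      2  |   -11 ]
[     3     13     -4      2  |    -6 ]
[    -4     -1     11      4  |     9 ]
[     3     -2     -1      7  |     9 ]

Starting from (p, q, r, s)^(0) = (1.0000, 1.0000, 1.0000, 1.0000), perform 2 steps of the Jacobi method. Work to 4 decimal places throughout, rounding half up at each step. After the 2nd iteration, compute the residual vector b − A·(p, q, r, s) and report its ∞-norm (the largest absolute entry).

Iteration 1:
  p = (-11 - (-2)·1.0000 - (4)·1.0000 - (2)·1.0000) / (10) = -1.5000
  q = (-6 - (3)·1.0000 - (-4)·1.0000 - (2)·1.0000) / (13) = -0.5385
  r = (9 - (-4)·1.0000 - (-1)·1.0000 - (4)·1.0000) / (11) = 0.9091
  s = (9 - (3)·1.0000 - (-2)·1.0000 - (-1)·1.0000) / (7) = 1.2857
Iteration 2:
  p = (-11 - (-2)·-0.5385 - (4)·0.9091 - (2)·1.2857) / (10) = -1.8285
  q = (-6 - (3)·-1.5000 - (-4)·0.9091 - (2)·1.2857) / (13) = -0.0335
  r = (9 - (-4)·-1.5000 - (-1)·-0.5385 - (4)·1.2857) / (11) = -0.2438
  s = (9 - (3)·-1.5000 - (-2)·-0.5385 - (-1)·0.9091) / (7) = 1.9046
Residual b − A·x = (4.3840, -4.8634, -3.2841, 0.8425); ∞-norm = 4.8634

4.8634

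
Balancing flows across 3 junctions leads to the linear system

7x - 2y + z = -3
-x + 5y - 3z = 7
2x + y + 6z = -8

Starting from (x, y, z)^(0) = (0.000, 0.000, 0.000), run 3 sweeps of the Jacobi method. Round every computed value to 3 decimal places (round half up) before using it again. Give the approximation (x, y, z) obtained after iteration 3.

(-0.078, 0.578, -1.473)

Iteration 1:
  x = (-3 - (-2)·0.000 - (1)·0.000) / (7) = -0.429
  y = (7 - (-1)·0.000 - (-3)·0.000) / (5) = 1.400
  z = (-8 - (2)·0.000 - (1)·0.000) / (6) = -1.333
Iteration 2:
  x = (-3 - (-2)·1.400 - (1)·-1.333) / (7) = 0.162
  y = (7 - (-1)·-0.429 - (-3)·-1.333) / (5) = 0.514
  z = (-8 - (2)·-0.429 - (1)·1.400) / (6) = -1.424
Iteration 3:
  x = (-3 - (-2)·0.514 - (1)·-1.424) / (7) = -0.078
  y = (7 - (-1)·0.162 - (-3)·-1.424) / (5) = 0.578
  z = (-8 - (2)·0.162 - (1)·0.514) / (6) = -1.473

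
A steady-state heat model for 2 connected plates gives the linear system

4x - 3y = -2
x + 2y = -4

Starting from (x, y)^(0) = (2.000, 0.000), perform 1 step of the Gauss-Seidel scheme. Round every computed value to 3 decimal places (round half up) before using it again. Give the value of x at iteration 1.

-0.500

Iteration 1:
  x = (-2 - (-3)·0.000) / (4) = -0.500
  y = (-4 - (1)·-0.500) / (2) = -1.750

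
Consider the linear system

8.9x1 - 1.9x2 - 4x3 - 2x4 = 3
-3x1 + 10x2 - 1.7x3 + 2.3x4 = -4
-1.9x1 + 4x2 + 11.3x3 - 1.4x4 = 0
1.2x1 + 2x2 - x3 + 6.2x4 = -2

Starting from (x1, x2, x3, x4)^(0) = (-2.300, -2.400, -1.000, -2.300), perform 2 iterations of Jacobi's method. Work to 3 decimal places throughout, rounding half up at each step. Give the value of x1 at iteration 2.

Iteration 1:
  x1 = (3 - (-1.9)·-2.400 - (-4)·-1.000 - (-2)·-2.300) / (8.9) = -1.142
  x2 = (-4 - (-3)·-2.300 - (-1.7)·-1.000 - (2.3)·-2.300) / (10) = -0.731
  x3 = (0 - (-1.9)·-2.300 - (4)·-2.400 - (-1.4)·-2.300) / (11.3) = 0.178
  x4 = (-2 - (1.2)·-2.300 - (2)·-2.400 - (-1)·-1.000) / (6.2) = 0.735
Iteration 2:
  x1 = (3 - (-1.9)·-0.731 - (-4)·0.178 - (-2)·0.735) / (8.9) = 0.426
  x2 = (-4 - (-3)·-1.142 - (-1.7)·0.178 - (2.3)·0.735) / (10) = -0.881
  x3 = (0 - (-1.9)·-1.142 - (4)·-0.731 - (-1.4)·0.735) / (11.3) = 0.158
  x4 = (-2 - (1.2)·-1.142 - (2)·-0.731 - (-1)·0.178) / (6.2) = 0.163

0.426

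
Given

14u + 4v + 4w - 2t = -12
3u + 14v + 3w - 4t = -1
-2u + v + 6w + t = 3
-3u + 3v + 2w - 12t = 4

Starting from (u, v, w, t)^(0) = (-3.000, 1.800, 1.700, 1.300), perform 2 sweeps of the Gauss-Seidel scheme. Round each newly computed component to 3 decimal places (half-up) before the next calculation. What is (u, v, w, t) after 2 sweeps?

Iteration 1:
  u = (-12 - (4)·1.800 - (4)·1.700 - (-2)·1.300) / (14) = -1.671
  v = (-1 - (3)·-1.671 - (3)·1.700 - (-4)·1.300) / (14) = 0.294
  w = (3 - (-2)·-1.671 - (1)·0.294 - (1)·1.300) / (6) = -0.323
  t = (4 - (-3)·-1.671 - (3)·0.294 - (2)·-0.323) / (-12) = 0.104
Iteration 2:
  u = (-12 - (4)·0.294 - (4)·-0.323 - (-2)·0.104) / (14) = -0.834
  v = (-1 - (3)·-0.834 - (3)·-0.323 - (-4)·0.104) / (14) = 0.206
  w = (3 - (-2)·-0.834 - (1)·0.206 - (1)·0.104) / (6) = 0.170
  t = (4 - (-3)·-0.834 - (3)·0.206 - (2)·0.170) / (-12) = -0.045

(-0.834, 0.206, 0.170, -0.045)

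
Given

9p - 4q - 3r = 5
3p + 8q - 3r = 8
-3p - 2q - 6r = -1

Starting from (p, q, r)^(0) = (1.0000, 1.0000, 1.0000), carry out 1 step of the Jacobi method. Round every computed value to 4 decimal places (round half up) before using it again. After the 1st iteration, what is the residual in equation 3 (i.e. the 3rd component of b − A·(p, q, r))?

Iteration 1:
  p = (5 - (-4)·1.0000 - (-3)·1.0000) / (9) = 1.3333
  q = (8 - (3)·1.0000 - (-3)·1.0000) / (8) = 1.0000
  r = (-1 - (-3)·1.0000 - (-2)·1.0000) / (-6) = -0.6667
Residual b − A·x = (-4.9998, -6.0000, 0.9997)

0.9997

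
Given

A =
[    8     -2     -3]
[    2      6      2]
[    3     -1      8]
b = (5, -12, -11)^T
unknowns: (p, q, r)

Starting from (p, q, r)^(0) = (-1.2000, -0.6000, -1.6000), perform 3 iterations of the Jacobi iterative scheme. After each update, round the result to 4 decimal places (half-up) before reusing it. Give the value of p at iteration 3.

-0.3293

Iteration 1:
  p = (5 - (-2)·-0.6000 - (-3)·-1.6000) / (8) = -0.1250
  q = (-12 - (2)·-1.2000 - (2)·-1.6000) / (6) = -1.0667
  r = (-11 - (3)·-1.2000 - (-1)·-0.6000) / (8) = -1.0000
Iteration 2:
  p = (5 - (-2)·-1.0667 - (-3)·-1.0000) / (8) = -0.0167
  q = (-12 - (2)·-0.1250 - (2)·-1.0000) / (6) = -1.6250
  r = (-11 - (3)·-0.1250 - (-1)·-1.0667) / (8) = -1.4615
Iteration 3:
  p = (5 - (-2)·-1.6250 - (-3)·-1.4615) / (8) = -0.3293
  q = (-12 - (2)·-0.0167 - (2)·-1.4615) / (6) = -1.5073
  r = (-11 - (3)·-0.0167 - (-1)·-1.6250) / (8) = -1.5719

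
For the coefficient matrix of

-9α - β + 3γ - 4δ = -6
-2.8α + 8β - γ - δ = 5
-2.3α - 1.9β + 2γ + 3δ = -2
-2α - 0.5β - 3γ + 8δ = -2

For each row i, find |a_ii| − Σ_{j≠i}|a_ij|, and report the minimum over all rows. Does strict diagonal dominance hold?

-5.2

row 1: |-9| − (1+3+4) = 1
row 2: |8| − (2.8+1+1) = 3.2
row 3: |2| − (2.3+1.9+3) = -5.2
row 4: |8| − (2+0.5+3) = 2.5
minimum over rows = -5.2 → not strictly diagonally dominant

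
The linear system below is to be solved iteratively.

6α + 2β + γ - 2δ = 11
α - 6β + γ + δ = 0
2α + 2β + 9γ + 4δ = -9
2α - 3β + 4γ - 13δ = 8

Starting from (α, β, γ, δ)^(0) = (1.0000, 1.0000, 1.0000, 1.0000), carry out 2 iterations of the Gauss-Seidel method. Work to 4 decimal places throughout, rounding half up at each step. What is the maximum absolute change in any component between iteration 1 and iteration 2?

1.1409

Iteration 1:
  α = (11 - (2)·1.0000 - (1)·1.0000 - (-2)·1.0000) / (6) = 1.6667
  β = (0 - (1)·1.6667 - (1)·1.0000 - (1)·1.0000) / (-6) = 0.6111
  γ = (-9 - (2)·1.6667 - (2)·0.6111 - (4)·1.0000) / (9) = -1.9506
  δ = (8 - (2)·1.6667 - (-3)·0.6111 - (4)·-1.9506) / (-13) = -1.1002
Iteration 2:
  α = (11 - (2)·0.6111 - (1)·-1.9506 - (-2)·-1.1002) / (6) = 1.5880
  β = (0 - (1)·1.5880 - (1)·-1.9506 - (1)·-1.1002) / (-6) = -0.2438
  γ = (-9 - (2)·1.5880 - (2)·-0.2438 - (4)·-1.1002) / (9) = -0.8097
  δ = (8 - (2)·1.5880 - (-3)·-0.2438 - (4)·-0.8097) / (-13) = -0.5640
Change: (-0.0787, -0.8549, 1.1409, 0.5362) → max |·| = 1.1409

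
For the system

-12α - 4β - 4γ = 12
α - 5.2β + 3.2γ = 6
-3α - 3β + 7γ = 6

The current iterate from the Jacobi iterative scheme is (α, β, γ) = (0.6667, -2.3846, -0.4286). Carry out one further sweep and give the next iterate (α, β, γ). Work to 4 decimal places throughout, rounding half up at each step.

One sweep:
  α = (12 - (-4)·-2.3846 - (-4)·-0.4286) / (-12) = -0.0623
  β = (6 - (1)·0.6667 - (3.2)·-0.4286) / (-5.2) = -1.2894
  γ = (6 - (-3)·0.6667 - (-3)·-2.3846) / (7) = 0.1209

(-0.0623, -1.2894, 0.1209)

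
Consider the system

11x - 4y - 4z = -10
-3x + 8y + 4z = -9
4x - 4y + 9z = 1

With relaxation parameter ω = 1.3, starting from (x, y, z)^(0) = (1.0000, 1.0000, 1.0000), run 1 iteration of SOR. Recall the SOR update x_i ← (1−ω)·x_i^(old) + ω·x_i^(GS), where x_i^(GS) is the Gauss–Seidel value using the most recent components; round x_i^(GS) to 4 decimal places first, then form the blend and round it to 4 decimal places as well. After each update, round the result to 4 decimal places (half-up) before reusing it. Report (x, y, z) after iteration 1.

Iteration 1:
  x: GS value = (-10 - (-4)·1.0000 - (-4)·1.0000) / (11) = -0.1818;  x ← (1−ω)·1.0000 + ω·-0.1818 = -0.5363
  y: GS value = (-9 - (-3)·-0.5363 - (4)·1.0000) / (8) = -1.8261;  y ← (1−ω)·1.0000 + ω·-1.8261 = -2.6739
  z: GS value = (1 - (4)·-0.5363 - (-4)·-2.6739) / (9) = -0.8389;  z ← (1−ω)·1.0000 + ω·-0.8389 = -1.3906

(-0.5363, -2.6739, -1.3906)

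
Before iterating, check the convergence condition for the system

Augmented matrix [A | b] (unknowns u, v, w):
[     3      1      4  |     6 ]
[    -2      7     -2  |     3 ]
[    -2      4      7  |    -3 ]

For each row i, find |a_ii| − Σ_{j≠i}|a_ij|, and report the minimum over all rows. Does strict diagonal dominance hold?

row 1: |3| − (1+4) = -2
row 2: |7| − (2+2) = 3
row 3: |7| − (2+4) = 1
minimum over rows = -2 → not strictly diagonally dominant

-2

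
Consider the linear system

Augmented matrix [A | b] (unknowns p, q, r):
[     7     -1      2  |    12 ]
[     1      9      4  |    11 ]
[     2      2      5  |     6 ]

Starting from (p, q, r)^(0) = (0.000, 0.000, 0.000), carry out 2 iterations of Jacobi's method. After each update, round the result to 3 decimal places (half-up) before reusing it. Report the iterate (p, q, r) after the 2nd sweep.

(1.546, 0.498, 0.026)

Iteration 1:
  p = (12 - (-1)·0.000 - (2)·0.000) / (7) = 1.714
  q = (11 - (1)·0.000 - (4)·0.000) / (9) = 1.222
  r = (6 - (2)·0.000 - (2)·0.000) / (5) = 1.200
Iteration 2:
  p = (12 - (-1)·1.222 - (2)·1.200) / (7) = 1.546
  q = (11 - (1)·1.714 - (4)·1.200) / (9) = 0.498
  r = (6 - (2)·1.714 - (2)·1.222) / (5) = 0.026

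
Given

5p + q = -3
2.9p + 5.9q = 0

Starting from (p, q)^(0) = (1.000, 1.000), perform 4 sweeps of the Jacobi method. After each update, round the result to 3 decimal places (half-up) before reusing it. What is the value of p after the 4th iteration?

-0.649

Iteration 1:
  p = (-3 - (1)·1.000) / (5) = -0.800
  q = (0 - (2.9)·1.000) / (5.9) = -0.492
Iteration 2:
  p = (-3 - (1)·-0.492) / (5) = -0.502
  q = (0 - (2.9)·-0.800) / (5.9) = 0.393
Iteration 3:
  p = (-3 - (1)·0.393) / (5) = -0.679
  q = (0 - (2.9)·-0.502) / (5.9) = 0.247
Iteration 4:
  p = (-3 - (1)·0.247) / (5) = -0.649
  q = (0 - (2.9)·-0.679) / (5.9) = 0.334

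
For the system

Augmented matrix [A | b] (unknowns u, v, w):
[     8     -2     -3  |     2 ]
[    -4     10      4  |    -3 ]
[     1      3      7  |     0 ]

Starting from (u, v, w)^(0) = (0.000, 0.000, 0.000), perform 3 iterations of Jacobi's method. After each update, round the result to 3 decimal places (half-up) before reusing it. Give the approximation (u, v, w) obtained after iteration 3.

Iteration 1:
  u = (2 - (-2)·0.000 - (-3)·0.000) / (8) = 0.250
  v = (-3 - (-4)·0.000 - (4)·0.000) / (10) = -0.300
  w = (0 - (1)·0.000 - (3)·0.000) / (7) = 0.000
Iteration 2:
  u = (2 - (-2)·-0.300 - (-3)·0.000) / (8) = 0.175
  v = (-3 - (-4)·0.250 - (4)·0.000) / (10) = -0.200
  w = (0 - (1)·0.250 - (3)·-0.300) / (7) = 0.093
Iteration 3:
  u = (2 - (-2)·-0.200 - (-3)·0.093) / (8) = 0.235
  v = (-3 - (-4)·0.175 - (4)·0.093) / (10) = -0.267
  w = (0 - (1)·0.175 - (3)·-0.200) / (7) = 0.061

(0.235, -0.267, 0.061)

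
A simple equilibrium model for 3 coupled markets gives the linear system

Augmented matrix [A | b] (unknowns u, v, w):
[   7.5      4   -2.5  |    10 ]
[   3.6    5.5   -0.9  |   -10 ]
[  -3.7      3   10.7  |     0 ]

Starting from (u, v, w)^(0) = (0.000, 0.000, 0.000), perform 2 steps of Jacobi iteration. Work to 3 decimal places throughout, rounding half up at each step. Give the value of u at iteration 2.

Iteration 1:
  u = (10 - (4)·0.000 - (-2.5)·0.000) / (7.5) = 1.333
  v = (-10 - (3.6)·0.000 - (-0.9)·0.000) / (5.5) = -1.818
  w = (0 - (-3.7)·0.000 - (3)·0.000) / (10.7) = 0.000
Iteration 2:
  u = (10 - (4)·-1.818 - (-2.5)·0.000) / (7.5) = 2.303
  v = (-10 - (3.6)·1.333 - (-0.9)·0.000) / (5.5) = -2.691
  w = (0 - (-3.7)·1.333 - (3)·-1.818) / (10.7) = 0.971

2.303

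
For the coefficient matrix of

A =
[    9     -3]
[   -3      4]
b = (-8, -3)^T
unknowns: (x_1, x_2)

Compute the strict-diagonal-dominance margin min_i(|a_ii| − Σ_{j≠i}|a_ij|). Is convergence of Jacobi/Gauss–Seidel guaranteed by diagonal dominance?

row 1: |9| − (3) = 6
row 2: |4| − (3) = 1
minimum over rows = 1 → strictly diagonally dominant (convergence guaranteed)

1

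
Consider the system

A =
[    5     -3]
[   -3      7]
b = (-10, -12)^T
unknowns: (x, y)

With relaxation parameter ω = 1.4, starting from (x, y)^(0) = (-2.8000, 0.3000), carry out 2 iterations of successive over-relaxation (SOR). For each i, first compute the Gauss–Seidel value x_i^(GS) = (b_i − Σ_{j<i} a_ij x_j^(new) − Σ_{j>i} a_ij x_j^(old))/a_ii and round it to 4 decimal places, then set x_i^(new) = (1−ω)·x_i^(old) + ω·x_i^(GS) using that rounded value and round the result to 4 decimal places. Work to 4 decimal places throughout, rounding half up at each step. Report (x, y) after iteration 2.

Iteration 1:
  x: GS value = (-10 - (-3)·0.3000) / (5) = -1.8200;  x ← (1−ω)·-2.8000 + ω·-1.8200 = -1.4280
  y: GS value = (-12 - (-3)·-1.4280) / (7) = -2.3263;  y ← (1−ω)·0.3000 + ω·-2.3263 = -3.3768
Iteration 2:
  x: GS value = (-10 - (-3)·-3.3768) / (5) = -4.0261;  x ← (1−ω)·-1.4280 + ω·-4.0261 = -5.0653
  y: GS value = (-12 - (-3)·-5.0653) / (7) = -3.8851;  y ← (1−ω)·-3.3768 + ω·-3.8851 = -4.0884

(-5.0653, -4.0884)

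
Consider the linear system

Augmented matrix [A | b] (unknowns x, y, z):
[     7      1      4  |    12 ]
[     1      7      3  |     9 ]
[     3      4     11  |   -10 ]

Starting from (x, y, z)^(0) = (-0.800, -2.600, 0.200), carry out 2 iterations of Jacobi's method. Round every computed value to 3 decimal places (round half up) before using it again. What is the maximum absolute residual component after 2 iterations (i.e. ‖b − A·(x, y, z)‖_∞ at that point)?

9.134

Iteration 1:
  x = (12 - (1)·-2.600 - (4)·0.200) / (7) = 1.971
  y = (9 - (1)·-0.800 - (3)·0.200) / (7) = 1.314
  z = (-10 - (3)·-0.800 - (4)·-2.600) / (11) = 0.255
Iteration 2:
  x = (12 - (1)·1.314 - (4)·0.255) / (7) = 1.381
  y = (9 - (1)·1.971 - (3)·0.255) / (7) = 0.895
  z = (-10 - (3)·1.971 - (4)·1.314) / (11) = -1.924
Residual b − A·x = (9.134, 7.126, 3.441); ∞-norm = 9.134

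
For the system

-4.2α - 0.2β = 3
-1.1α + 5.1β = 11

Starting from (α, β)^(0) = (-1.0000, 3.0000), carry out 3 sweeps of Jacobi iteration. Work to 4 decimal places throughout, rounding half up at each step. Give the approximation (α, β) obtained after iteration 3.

(-0.8082, 1.9829)

Iteration 1:
  α = (3 - (-0.2)·3.0000) / (-4.2) = -0.8571
  β = (11 - (-1.1)·-1.0000) / (5.1) = 1.9412
Iteration 2:
  α = (3 - (-0.2)·1.9412) / (-4.2) = -0.8067
  β = (11 - (-1.1)·-0.8571) / (5.1) = 1.9720
Iteration 3:
  α = (3 - (-0.2)·1.9720) / (-4.2) = -0.8082
  β = (11 - (-1.1)·-0.8067) / (5.1) = 1.9829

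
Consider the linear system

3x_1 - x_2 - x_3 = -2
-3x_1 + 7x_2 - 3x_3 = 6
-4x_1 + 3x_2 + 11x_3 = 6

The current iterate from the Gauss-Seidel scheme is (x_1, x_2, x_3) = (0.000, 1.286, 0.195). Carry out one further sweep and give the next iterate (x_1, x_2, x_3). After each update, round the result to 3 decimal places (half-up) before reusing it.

(-0.173, 0.867, 0.246)

One sweep:
  x_1 = (-2 - (-1)·1.286 - (-1)·0.195) / (3) = -0.173
  x_2 = (6 - (-3)·-0.173 - (-3)·0.195) / (7) = 0.867
  x_3 = (6 - (-4)·-0.173 - (3)·0.867) / (11) = 0.246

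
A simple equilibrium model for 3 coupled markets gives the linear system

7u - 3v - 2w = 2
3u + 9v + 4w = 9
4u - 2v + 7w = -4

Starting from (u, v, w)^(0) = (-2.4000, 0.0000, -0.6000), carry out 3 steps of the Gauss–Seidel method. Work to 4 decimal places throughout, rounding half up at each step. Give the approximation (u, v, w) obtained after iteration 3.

(0.4539, 1.1760, -0.4948)

Iteration 1:
  u = (2 - (-3)·0.0000 - (-2)·-0.6000) / (7) = 0.1143
  v = (9 - (3)·0.1143 - (4)·-0.6000) / (9) = 1.2286
  w = (-4 - (4)·0.1143 - (-2)·1.2286) / (7) = -0.2857
Iteration 2:
  u = (2 - (-3)·1.2286 - (-2)·-0.2857) / (7) = 0.7306
  v = (9 - (3)·0.7306 - (4)·-0.2857) / (9) = 0.8834
  w = (-4 - (4)·0.7306 - (-2)·0.8834) / (7) = -0.7365
Iteration 3:
  u = (2 - (-3)·0.8834 - (-2)·-0.7365) / (7) = 0.4539
  v = (9 - (3)·0.4539 - (4)·-0.7365) / (9) = 1.1760
  w = (-4 - (4)·0.4539 - (-2)·1.1760) / (7) = -0.4948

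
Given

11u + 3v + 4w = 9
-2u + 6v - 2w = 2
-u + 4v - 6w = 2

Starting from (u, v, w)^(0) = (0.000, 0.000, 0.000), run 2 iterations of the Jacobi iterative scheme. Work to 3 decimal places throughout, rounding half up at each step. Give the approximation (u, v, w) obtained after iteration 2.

(0.848, 0.495, -0.248)

Iteration 1:
  u = (9 - (3)·0.000 - (4)·0.000) / (11) = 0.818
  v = (2 - (-2)·0.000 - (-2)·0.000) / (6) = 0.333
  w = (2 - (-1)·0.000 - (4)·0.000) / (-6) = -0.333
Iteration 2:
  u = (9 - (3)·0.333 - (4)·-0.333) / (11) = 0.848
  v = (2 - (-2)·0.818 - (-2)·-0.333) / (6) = 0.495
  w = (2 - (-1)·0.818 - (4)·0.333) / (-6) = -0.248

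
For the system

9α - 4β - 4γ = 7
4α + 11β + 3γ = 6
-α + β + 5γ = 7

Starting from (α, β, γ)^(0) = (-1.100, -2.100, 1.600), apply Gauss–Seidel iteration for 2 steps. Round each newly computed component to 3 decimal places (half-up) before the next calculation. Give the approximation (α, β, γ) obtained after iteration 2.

Iteration 1:
  α = (7 - (-4)·-2.100 - (-4)·1.600) / (9) = 0.556
  β = (6 - (4)·0.556 - (3)·1.600) / (11) = -0.093
  γ = (7 - (-1)·0.556 - (1)·-0.093) / (5) = 1.530
Iteration 2:
  α = (7 - (-4)·-0.093 - (-4)·1.530) / (9) = 1.416
  β = (6 - (4)·1.416 - (3)·1.530) / (11) = -0.387
  γ = (7 - (-1)·1.416 - (1)·-0.387) / (5) = 1.761

(1.416, -0.387, 1.761)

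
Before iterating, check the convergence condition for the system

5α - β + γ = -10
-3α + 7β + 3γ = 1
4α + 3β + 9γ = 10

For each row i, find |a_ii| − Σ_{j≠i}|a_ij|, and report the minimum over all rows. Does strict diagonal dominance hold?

row 1: |5| − (1+1) = 3
row 2: |7| − (3+3) = 1
row 3: |9| − (4+3) = 2
minimum over rows = 1 → strictly diagonally dominant (convergence guaranteed)

1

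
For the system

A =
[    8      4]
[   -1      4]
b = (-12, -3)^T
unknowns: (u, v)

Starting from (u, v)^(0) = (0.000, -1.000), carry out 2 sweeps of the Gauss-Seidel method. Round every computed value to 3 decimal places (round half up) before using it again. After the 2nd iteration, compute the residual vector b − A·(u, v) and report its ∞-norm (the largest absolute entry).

0.000

Iteration 1:
  u = (-12 - (4)·-1.000) / (8) = -1.000
  v = (-3 - (-1)·-1.000) / (4) = -1.000
Iteration 2:
  u = (-12 - (4)·-1.000) / (8) = -1.000
  v = (-3 - (-1)·-1.000) / (4) = -1.000
Residual b − A·x = (0.000, 0.000); ∞-norm = 0.000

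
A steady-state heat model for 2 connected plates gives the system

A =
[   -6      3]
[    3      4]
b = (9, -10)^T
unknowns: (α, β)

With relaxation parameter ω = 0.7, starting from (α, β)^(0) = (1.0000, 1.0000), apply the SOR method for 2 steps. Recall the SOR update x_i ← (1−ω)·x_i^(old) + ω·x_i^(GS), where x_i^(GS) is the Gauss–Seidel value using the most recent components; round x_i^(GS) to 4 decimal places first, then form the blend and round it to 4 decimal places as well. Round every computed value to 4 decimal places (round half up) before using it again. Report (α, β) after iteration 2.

Iteration 1:
  α: GS value = (9 - (3)·1.0000) / (-6) = -1.0000;  α ← (1−ω)·1.0000 + ω·-1.0000 = -0.4000
  β: GS value = (-10 - (3)·-0.4000) / (4) = -2.2000;  β ← (1−ω)·1.0000 + ω·-2.2000 = -1.2400
Iteration 2:
  α: GS value = (9 - (3)·-1.2400) / (-6) = -2.1200;  α ← (1−ω)·-0.4000 + ω·-2.1200 = -1.6040
  β: GS value = (-10 - (3)·-1.6040) / (4) = -1.2970;  β ← (1−ω)·-1.2400 + ω·-1.2970 = -1.2799

(-1.6040, -1.2799)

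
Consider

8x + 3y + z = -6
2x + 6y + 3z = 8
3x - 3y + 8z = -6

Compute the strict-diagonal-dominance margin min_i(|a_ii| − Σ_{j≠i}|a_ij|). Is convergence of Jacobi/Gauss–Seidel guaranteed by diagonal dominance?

1

row 1: |8| − (3+1) = 4
row 2: |6| − (2+3) = 1
row 3: |8| − (3+3) = 2
minimum over rows = 1 → strictly diagonally dominant (convergence guaranteed)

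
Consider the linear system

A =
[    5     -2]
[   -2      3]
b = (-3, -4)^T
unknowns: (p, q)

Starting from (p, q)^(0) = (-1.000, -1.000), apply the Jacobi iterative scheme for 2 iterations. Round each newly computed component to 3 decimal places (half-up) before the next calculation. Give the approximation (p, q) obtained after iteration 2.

Iteration 1:
  p = (-3 - (-2)·-1.000) / (5) = -1.000
  q = (-4 - (-2)·-1.000) / (3) = -2.000
Iteration 2:
  p = (-3 - (-2)·-2.000) / (5) = -1.400
  q = (-4 - (-2)·-1.000) / (3) = -2.000

(-1.400, -2.000)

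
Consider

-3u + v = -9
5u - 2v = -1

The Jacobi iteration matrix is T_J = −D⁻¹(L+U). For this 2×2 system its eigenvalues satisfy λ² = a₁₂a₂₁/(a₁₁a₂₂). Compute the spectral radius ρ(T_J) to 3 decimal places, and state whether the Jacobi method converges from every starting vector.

a₁₂a₂₁/(a₁₁a₂₂) = (1)·(5) / ((-3)·(-2)) = 0.833333
ρ = √|0.833333| = √0.833333 = 0.913
ρ < 1, so Jacobi converges

0.913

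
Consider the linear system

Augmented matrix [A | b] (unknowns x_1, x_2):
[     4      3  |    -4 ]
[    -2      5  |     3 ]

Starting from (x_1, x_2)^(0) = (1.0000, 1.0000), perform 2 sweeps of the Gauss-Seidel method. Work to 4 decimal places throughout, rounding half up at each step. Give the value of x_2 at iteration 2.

Iteration 1:
  x_1 = (-4 - (3)·1.0000) / (4) = -1.7500
  x_2 = (3 - (-2)·-1.7500) / (5) = -0.1000
Iteration 2:
  x_1 = (-4 - (3)·-0.1000) / (4) = -0.9250
  x_2 = (3 - (-2)·-0.9250) / (5) = 0.2300

0.2300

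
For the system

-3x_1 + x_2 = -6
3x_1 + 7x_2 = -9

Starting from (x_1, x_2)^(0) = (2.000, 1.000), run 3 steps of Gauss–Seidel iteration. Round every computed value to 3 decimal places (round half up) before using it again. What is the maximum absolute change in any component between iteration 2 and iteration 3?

0.157

Iteration 1:
  x_1 = (-6 - (1)·1.000) / (-3) = 2.333
  x_2 = (-9 - (3)·2.333) / (7) = -2.286
Iteration 2:
  x_1 = (-6 - (1)·-2.286) / (-3) = 1.238
  x_2 = (-9 - (3)·1.238) / (7) = -1.816
Iteration 3:
  x_1 = (-6 - (1)·-1.816) / (-3) = 1.395
  x_2 = (-9 - (3)·1.395) / (7) = -1.884
Change: (0.157, -0.068) → max |·| = 0.157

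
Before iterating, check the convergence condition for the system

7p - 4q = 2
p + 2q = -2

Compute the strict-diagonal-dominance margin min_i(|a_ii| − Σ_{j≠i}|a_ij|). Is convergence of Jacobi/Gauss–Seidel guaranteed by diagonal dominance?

row 1: |7| − (4) = 3
row 2: |2| − (1) = 1
minimum over rows = 1 → strictly diagonally dominant (convergence guaranteed)

1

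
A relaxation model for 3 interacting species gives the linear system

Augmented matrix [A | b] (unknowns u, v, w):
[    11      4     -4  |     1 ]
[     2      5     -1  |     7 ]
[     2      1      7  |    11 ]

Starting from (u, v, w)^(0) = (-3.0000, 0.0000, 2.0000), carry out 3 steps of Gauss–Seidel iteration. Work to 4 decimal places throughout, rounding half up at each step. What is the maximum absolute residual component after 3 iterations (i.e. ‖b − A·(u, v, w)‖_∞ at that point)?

Iteration 1:
  u = (1 - (4)·0.0000 - (-4)·2.0000) / (11) = 0.8182
  v = (7 - (2)·0.8182 - (-1)·2.0000) / (5) = 1.4727
  w = (11 - (2)·0.8182 - (1)·1.4727) / (7) = 1.1273
Iteration 2:
  u = (1 - (4)·1.4727 - (-4)·1.1273) / (11) = -0.0347
  v = (7 - (2)·-0.0347 - (-1)·1.1273) / (5) = 1.6393
  w = (11 - (2)·-0.0347 - (1)·1.6393) / (7) = 1.3472
Iteration 3:
  u = (1 - (4)·1.6393 - (-4)·1.3472) / (11) = -0.0153
  v = (7 - (2)·-0.0153 - (-1)·1.3472) / (5) = 1.6756
  w = (11 - (2)·-0.0153 - (1)·1.6756) / (7) = 1.3364
Residual b − A·x = (-0.1885, -0.0110, 0.0002); ∞-norm = 0.1885

0.1885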